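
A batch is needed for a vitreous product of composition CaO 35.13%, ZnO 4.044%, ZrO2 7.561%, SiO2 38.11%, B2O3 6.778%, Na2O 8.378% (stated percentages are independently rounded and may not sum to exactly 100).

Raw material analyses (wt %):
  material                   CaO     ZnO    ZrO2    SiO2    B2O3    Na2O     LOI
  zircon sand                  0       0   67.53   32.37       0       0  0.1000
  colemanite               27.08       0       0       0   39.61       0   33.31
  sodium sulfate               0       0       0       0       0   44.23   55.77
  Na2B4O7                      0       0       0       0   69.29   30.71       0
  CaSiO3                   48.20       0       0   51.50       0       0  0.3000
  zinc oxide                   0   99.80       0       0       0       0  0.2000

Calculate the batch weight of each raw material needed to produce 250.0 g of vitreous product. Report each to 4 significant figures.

Batch per 250.0 g vitreous product:
  zircon sand: 27.99 g
  colemanite: 26.35 g
  sodium sulfate: 40.83 g
  Na2B4O7: 9.393 g
  CaSiO3: 167.4 g
  zinc oxide: 10.13 g
Total batch = 282.1 g; LOI loss = 32.10 g; yield = 88.62%

All internal work runs at exact precision through every step — intermediates are shown (rounded to 4 significant digits) at each printed step — every reported value is rounded only once — the derived quantities, including totals, ignition loss, yield, the six compositions, glass mass, are recomputed from the weighed amounts on 250.0 g of glass in full float precision, exactly as shown in the problem or answer text.
Target masses of each oxide per 250.0 g vitreous product:
  CaO: 35.13% × 250.0 = 87.82 g
  ZnO: 4.044% × 250.0 = 10.11 g
  ZrO2: 7.561% × 250.0 = 18.90 g
  SiO2: 38.11% × 250.0 = 95.28 g
  B2O3: 6.778% × 250.0 = 16.94 g
  Na2O: 8.378% × 250.0 = 20.94 g
Oxide-by-oxide audit working from each reported weight, at the basis given (delivered sums recover each target modulo rounding of the values):
  CaO: 26.35·0.2708 + 167.4·0.4820 = 87.82 g (target 87.82 g)
  ZnO: 10.13·0.9980 = 10.11 g (target 10.11 g)
  ZrO2: 27.99·0.6753 = 18.90 g (target 18.90 g)
  SiO2: 27.99·0.3237 + 167.4·0.5150 = 95.27 g (target 95.28 g)
  B2O3: 26.35·0.3961 + 9.393·0.6929 = 16.95 g (target 16.94 g)
  Na2O: 40.83·0.4423 + 9.393·0.3071 = 20.94 g (target 20.94 g)
Glass-mass closure: Σ batch − LOI loss = 250.0 g (the targets, summed, come to 250.0 g; stated basis 250.0 g — rounding explains the deltas).
Batch grand total — Σ batch = 282.1 g; the LOI term Σ batch·LOI equals 32.10 g; yield: glass divided by total = 88.62%.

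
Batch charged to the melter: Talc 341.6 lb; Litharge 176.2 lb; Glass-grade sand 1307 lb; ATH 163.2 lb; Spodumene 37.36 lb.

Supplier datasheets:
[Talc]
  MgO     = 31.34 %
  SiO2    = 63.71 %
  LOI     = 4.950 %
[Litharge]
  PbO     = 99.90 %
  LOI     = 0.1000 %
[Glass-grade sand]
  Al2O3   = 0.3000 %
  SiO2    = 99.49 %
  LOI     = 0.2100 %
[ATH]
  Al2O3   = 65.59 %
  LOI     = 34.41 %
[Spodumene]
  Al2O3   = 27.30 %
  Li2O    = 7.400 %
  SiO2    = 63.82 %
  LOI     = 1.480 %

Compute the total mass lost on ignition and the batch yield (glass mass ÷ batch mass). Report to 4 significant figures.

The whole derivation runs at full precision in all steps — rounding to four significant digits extends to every intermediate as printed. Every reported figure undergoes a single rounding. All derived quantities (yield, the totals, net glass mass, five oxide percentages, LOI) are carried using the weight values per 1949 lb of glass in full precision, exactly as printed in the problem or the answer.
Ignition loss by material:
  Talc: 341.6 × 0.04950 = 16.91 lb
  Litharge: 176.2 × 0.001000 = 0.1762 lb
  Glass-grade sand: 1307 × 0.002100 = 2.745 lb
  ATH: 163.2 × 0.3441 = 56.16 lb
  Spodumene: 37.36 × 0.01480 = 0.5529 lb
Total LOI = 76.54 lb
Glass = batch − LOI = 2025 − 76.54 = 1949 lb

LOI loss = 76.54 lb; glass = 1949 lb; yield = 96.22%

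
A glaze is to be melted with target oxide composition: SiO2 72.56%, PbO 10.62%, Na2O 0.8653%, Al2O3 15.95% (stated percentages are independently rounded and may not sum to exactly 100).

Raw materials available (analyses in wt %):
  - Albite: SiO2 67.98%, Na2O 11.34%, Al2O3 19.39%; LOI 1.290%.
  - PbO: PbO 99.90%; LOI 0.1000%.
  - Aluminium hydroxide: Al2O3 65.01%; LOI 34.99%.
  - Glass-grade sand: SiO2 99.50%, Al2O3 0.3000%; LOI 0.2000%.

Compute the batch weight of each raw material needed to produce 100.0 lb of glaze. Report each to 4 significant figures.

Batch per 100.0 lb glaze:
  Albite: 7.631 lb
  PbO: 10.63 lb
  Aluminium hydroxide: 21.95 lb
  Glass-grade sand: 67.71 lb
Total batch = 107.9 lb; LOI loss = 7.925 lb; yield = 92.66%

The whole derivation maintains exact precision all the way through. The intermediate values appear rounded to four significant figures at each printed step — every reported value is rounded just once — all derived quantities (ignition loss, totals, four oxide percentages, yield, net glass mass) are re-derived from the weighed amounts for 100.0 lb of glass in full float precision exactly as shown in problem or answer.
Target masses of each oxide per 100.0 lb glaze:
  SiO2: 72.56% × 100.0 = 72.56 lb
  PbO: 10.62% × 100.0 = 10.62 lb
  Na2O: 0.8653% × 100.0 = 0.8653 lb
  Al2O3: 15.95% × 100.0 = 15.95 lb
Checking each oxide sum working from each reported weight, against the basis in use (target by target, the sums agree modulo rounding of the values):
  SiO2: 7.631·0.6798 + 67.71·0.9950 = 72.56 lb (target 72.56 lb)
  PbO: 10.63·0.9990 = 10.62 lb (target 10.62 lb)
  Na2O: 7.631·0.1134 = 0.8654 lb (target 0.8653 lb)
  Al2O3: 7.631·0.1939 + 21.95·0.6501 + 67.71·0.003000 = 15.95 lb (target 15.95 lb)
Mass balance on the glass: whole batch net of LOI = 100.0 lb (the Σ of target masses is 100.0 lb; against the stated basis, 100.0 lb — deltas are rounding alone).
Batch total: Σ batch = 107.9 lb; LOI loss = Σ batch·LOI = 7.925 lb; as yield: glass ÷ batch → 92.66%.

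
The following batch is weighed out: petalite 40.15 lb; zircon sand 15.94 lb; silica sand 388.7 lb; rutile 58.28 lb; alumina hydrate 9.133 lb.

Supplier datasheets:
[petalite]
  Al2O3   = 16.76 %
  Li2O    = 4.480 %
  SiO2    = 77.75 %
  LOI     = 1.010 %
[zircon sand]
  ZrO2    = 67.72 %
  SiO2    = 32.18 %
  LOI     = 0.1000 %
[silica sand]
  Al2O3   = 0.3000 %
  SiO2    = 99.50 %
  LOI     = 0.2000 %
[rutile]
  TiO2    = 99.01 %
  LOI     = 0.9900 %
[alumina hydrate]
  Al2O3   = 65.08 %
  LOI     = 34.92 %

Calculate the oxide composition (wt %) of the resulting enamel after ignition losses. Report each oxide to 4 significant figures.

Working values appear (rounded to 4 significant digits) between the steps. Full float precision is kept through every step; each reported figure is rounded once only — derived quantities, which include glass mass, LOI, yield, the totals, five oxide percentages, are computed at exact precision, as they appear in the question or the answer, from the weighed amounts on 507.2 lb of glass.
Per-oxide mass from batch:
  Al2O3: 40.15·0.1676 + 388.7·0.003000 + 9.133·0.6508 = 13.84 lb
  Li2O: 40.15·0.04480 = 1.799 lb
  TiO2: 58.28·0.9901 = 57.70 lb
  ZrO2: 15.94·0.6772 = 10.79 lb
  SiO2: 40.15·0.7775 + 15.94·0.3218 + 388.7·0.9950 = 423.1 lb
LOI: 40.15·0.01010 + 15.94·0.001000 + 388.7·0.002000 + 58.28·0.009900 + 9.133·0.3492 = 4.965 lb
Net of LOI, the glass mass = 512.2 − 4.965 = 507.2 lb (consistent with Σ oxide mass)
percent by weight: oxide/glass ×100

Glass mass = 507.2 lb (batch 512.2 − LOI 4.965).
Composition: Al2O3 2.728%, Li2O 0.3546%, TiO2 11.38%, ZrO2 2.128%, SiO2 83.41%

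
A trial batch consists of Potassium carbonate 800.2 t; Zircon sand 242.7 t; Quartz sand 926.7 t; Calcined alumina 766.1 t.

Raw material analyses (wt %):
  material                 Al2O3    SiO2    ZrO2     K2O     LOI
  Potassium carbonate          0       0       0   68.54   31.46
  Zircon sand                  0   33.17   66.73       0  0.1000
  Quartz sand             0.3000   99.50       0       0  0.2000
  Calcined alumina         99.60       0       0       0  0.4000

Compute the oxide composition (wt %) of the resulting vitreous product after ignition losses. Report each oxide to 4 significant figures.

Full float precision is carried all the way through — values along the way are shown rounded to 4 significant figures in the printout — a single rounding yields every reported number — the derived quantities are rebuilt in exact precision (glass mass, yield, the totals, ignition loss, four oxide percentages) from the weighed amounts on 2479 t of glass as set out in either problem or answer.
What the batch supplies per oxide:
  Al2O3: 926.7·0.003000 + 766.1·0.9960 = 765.8 t
  SiO2: 242.7·0.3317 + 926.7·0.9950 = 1003 t
  ZrO2: 242.7·0.6673 = 162.0 t
  K2O: 800.2·0.6854 = 548.5 t
LOI: 800.2·0.3146 + 242.7·0.001000 + 926.7·0.002000 + 766.1·0.004000 = 256.9 t
Glass mass = batch − LOI = 2736 − 256.9 = 2479 t (= the summed oxide contributions)
percent share: oxide ÷ glass, ×100

Glass mass = 2479 t (batch 2736 − LOI 256.9).
Composition: Al2O3 30.89%, SiO2 40.45%, ZrO2 6.534%, K2O 22.13%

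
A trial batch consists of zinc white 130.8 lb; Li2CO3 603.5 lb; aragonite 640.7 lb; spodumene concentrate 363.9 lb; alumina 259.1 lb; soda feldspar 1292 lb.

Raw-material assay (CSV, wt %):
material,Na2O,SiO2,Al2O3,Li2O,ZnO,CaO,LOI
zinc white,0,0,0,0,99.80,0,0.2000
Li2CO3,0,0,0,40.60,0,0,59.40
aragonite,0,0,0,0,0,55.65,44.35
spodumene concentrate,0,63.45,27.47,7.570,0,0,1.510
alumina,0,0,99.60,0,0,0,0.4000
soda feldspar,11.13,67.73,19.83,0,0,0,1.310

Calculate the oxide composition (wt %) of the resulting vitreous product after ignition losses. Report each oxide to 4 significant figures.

Glass mass = 2624 lb (batch 3290 − LOI 666.3).
Composition: Na2O 5.481%, SiO2 42.15%, Al2O3 23.41%, Li2O 10.39%, ZnO 4.975%, CaO 13.59%

Rounding to 4 significant figures applies to each intermediate as printed. Each numeric step holds exact precision at every stage — a single rounding completes each reported figure; the derived quantities are re-derived using the weight values on 2624 lb of glass at full float precision (the yield, six oxide percentages, ignition loss, the totals, glass mass) as set out in the problem or answer text.
What the batch supplies per oxide:
  Na2O: 1292·0.1113 = 143.8 lb
  SiO2: 363.9·0.6345 + 1292·0.6773 = 1106 lb
  Al2O3: 363.9·0.2747 + 259.1·0.9960 + 1292·0.1983 = 614.2 lb
  Li2O: 603.5·0.4060 + 363.9·0.07570 = 272.6 lb
  ZnO: 130.8·0.9980 = 130.5 lb
  CaO: 640.7·0.5565 = 356.5 lb
LOI: 130.8·0.002000 + 603.5·0.5940 + 640.7·0.4435 + 363.9·0.01510 + 259.1·0.004000 + 1292·0.01310 = 666.3 lb
Net of LOI, the glass mass = 3290 − 666.3 = 2624 lb (= Σ oxide masses)
wt % = oxide mass / glass mass × 100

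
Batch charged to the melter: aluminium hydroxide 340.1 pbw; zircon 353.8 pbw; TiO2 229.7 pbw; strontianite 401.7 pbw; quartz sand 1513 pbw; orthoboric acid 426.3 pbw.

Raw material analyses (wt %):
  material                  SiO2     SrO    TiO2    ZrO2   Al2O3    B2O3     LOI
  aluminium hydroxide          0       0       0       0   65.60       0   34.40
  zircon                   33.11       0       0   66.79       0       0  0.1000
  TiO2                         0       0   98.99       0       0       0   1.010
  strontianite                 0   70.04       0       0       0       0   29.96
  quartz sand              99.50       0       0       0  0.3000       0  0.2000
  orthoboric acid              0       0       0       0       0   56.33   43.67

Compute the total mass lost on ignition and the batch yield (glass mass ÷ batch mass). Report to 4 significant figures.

LOI loss = 429.2 pbw; glass = 2835 pbw; yield = 86.85%

The working math carries full precision from start to finish — intermediates are displayed rounded to four significant figures within the worked lines; every reported number is rounded once only. The derived quantities (ignition loss, the yield, the totals, the six compositions, glass mass) are computed using the weight values for 2835 pbw of glass at exact precision, as written in problem or answer.
Loss on ignition, line by line:
  aluminium hydroxide: 340.1 × 0.3440 = 117.0 pbw
  zircon: 353.8 × 0.001000 = 0.3538 pbw
  TiO2: 229.7 × 0.01010 = 2.320 pbw
  strontianite: 401.7 × 0.2996 = 120.3 pbw
  quartz sand: 1513 × 0.002000 = 3.026 pbw
  orthoboric acid: 426.3 × 0.4367 = 186.2 pbw
Total LOI = 429.2 pbw
Glass = batch − LOI = 3265 − 429.2 = 2835 pbw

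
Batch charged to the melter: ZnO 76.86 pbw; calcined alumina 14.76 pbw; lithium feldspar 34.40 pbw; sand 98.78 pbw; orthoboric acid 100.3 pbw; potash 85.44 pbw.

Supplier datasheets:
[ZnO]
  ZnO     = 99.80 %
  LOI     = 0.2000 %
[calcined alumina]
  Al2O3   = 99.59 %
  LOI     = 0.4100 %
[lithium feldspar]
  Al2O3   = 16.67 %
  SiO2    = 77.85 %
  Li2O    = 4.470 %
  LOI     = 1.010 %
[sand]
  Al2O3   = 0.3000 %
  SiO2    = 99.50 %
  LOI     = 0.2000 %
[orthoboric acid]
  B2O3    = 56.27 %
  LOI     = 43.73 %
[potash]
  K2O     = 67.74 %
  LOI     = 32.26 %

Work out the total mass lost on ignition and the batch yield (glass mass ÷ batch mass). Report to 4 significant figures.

LOI loss = 72.18 pbw; glass = 338.4 pbw; yield = 82.42%

Working values are shown, rounded to 4 significant digits, in the working. The working math holds full float precision end to end. A single rounding yields each reported figure. Derived quantities are rebuilt from the weighed amounts at 338.4 pbw of glass at exact precision (glass mass, the yield, LOI, the totals, the six compositions), as they appear in either problem or answer.
LOI of each material in turn:
  ZnO: 76.86 × 0.002000 = 0.1537 pbw
  calcined alumina: 14.76 × 0.004100 = 0.06052 pbw
  lithium feldspar: 34.40 × 0.01010 = 0.3474 pbw
  sand: 98.78 × 0.002000 = 0.1976 pbw
  orthoboric acid: 100.3 × 0.4373 = 43.86 pbw
  potash: 85.44 × 0.3226 = 27.56 pbw
Total LOI = 72.18 pbw
Glass = batch − LOI = 410.5 − 72.18 = 338.4 pbw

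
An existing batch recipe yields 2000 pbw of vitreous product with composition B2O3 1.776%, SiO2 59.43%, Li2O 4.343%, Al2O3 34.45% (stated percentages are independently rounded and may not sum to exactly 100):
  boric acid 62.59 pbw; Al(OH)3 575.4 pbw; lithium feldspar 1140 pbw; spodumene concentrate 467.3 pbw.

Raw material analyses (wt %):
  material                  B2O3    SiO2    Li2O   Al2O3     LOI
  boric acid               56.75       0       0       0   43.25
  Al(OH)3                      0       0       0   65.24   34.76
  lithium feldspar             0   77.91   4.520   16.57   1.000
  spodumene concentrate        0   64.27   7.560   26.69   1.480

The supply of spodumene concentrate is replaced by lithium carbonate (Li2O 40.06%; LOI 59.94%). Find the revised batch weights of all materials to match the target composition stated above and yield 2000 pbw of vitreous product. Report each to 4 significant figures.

Revised batch per 2000 pbw vitreous product:
  boric acid: 62.59 pbw
  Al(OH)3: 668.6 pbw
  lithium feldspar: 1526 pbw
  lithium carbonate: 44.69 pbw
Total batch = 2302 pbw; LOI loss = 301.5 pbw

All arithmetic holds exact precision through the solve. Working values are printed rounded off to 4 significant digits in the printout — each reported number takes exactly one rounding; all derived quantities (yield, the four compositions, LOI, totals, net glass mass) are computed from the weighed amounts per 2000 pbw of glass at exact precision, as written in the problem or answer text.
Target oxide masses per 2000 pbw vitreous product:
  B2O3: 1.776% × 2000 = 35.52 pbw
  SiO2: 59.43% × 2000 = 1189 pbw
  Li2O: 4.343% × 2000 = 86.86 pbw
  Al2O3: 34.45% × 2000 = 689.0 pbw
Checking each oxide sum with the batch weights as given, against the basis in use (summed amounts equal target values up to rounding of the answer):
  B2O3: 62.59·0.5675 = 35.52 pbw (target 35.52 pbw)
  SiO2: 1526·0.7791 = 1189 pbw (target 1189 pbw)
  Li2O: 1526·0.04520 + 44.69·0.4006 = 86.88 pbw (target 86.86 pbw)
  Al2O3: 668.6·0.6524 + 1526·0.1657 = 689.1 pbw (target 689.0 pbw)
Auditing the glass mass value: total batch − LOI = 2000 pbw (the Σ of target masses is 2000 pbw; basis as stated: 2000 pbw — a pure rounding effect).
Batch total: Σ batch = 2302 pbw; LOI loss = Σ batch·LOI = 301.5 pbw; yield, glass over the total, = 86.90%.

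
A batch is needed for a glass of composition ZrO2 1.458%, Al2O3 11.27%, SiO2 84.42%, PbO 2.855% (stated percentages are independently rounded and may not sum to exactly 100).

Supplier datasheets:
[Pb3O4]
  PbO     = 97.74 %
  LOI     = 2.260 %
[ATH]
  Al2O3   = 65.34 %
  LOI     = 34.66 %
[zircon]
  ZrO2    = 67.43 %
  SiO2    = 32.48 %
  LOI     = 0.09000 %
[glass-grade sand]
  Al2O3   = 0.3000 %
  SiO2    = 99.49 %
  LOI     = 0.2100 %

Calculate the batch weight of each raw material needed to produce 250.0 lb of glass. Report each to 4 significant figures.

Batch per 250.0 lb glass:
  Pb3O4: 7.303 lb
  ATH: 42.15 lb
  zircon: 5.406 lb
  glass-grade sand: 210.4 lb
Total batch = 265.3 lb; LOI loss = 15.22 lb; yield = 94.26%

In-progress results are displayed, rounded to four significant figures, on the page. All arithmetic carries full float precision at every stage. Every reported number takes just one rounding — derived quantities are re-derived at exact precision (the yield, totals, four oxide percentages, glass mass, LOI) from the weighed amounts at 250.0 lb of glass exactly as printed in the problem or the answer.
Target masses of each oxide per 250.0 lb glass:
  ZrO2: 1.458% × 250.0 = 3.645 lb
  Al2O3: 11.27% × 250.0 = 28.18 lb
  SiO2: 84.42% × 250.0 = 211.0 lb
  PbO: 2.855% × 250.0 = 7.138 lb
Balance tally, oxide-wise, on the weights just shown, relative to the basis at hand (every target is met by its sum modulo rounding of the values):
  ZrO2: 5.406·0.6743 = 3.645 lb (target 3.645 lb)
  Al2O3: 42.15·0.6534 + 210.4·0.003000 = 28.17 lb (target 28.18 lb)
  SiO2: 5.406·0.3248 + 210.4·0.9949 = 211.1 lb (target 211.0 lb)
  PbO: 7.303·0.9774 = 7.138 lb (target 7.138 lb)
Glass mass check: Σ batch − LOI loss = 250.0 lb (summing oxide targets gives 250.0 lb; with the basis standing at 250.0 lb — any gap is answer rounding).
Adding the batch up: Σ batch = 265.3 lb; LOI removed, Σ of batch·LOI: 15.22 lb; yield = glass ÷ total batch = 94.26%.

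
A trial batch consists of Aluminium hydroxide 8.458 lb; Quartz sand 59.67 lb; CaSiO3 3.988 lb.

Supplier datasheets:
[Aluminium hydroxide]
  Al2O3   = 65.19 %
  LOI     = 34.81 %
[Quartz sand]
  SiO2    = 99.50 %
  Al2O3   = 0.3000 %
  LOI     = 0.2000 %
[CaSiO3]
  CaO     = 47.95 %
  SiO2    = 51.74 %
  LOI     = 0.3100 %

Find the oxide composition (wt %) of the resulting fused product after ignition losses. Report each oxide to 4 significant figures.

Mid-chain values appear (rounded to four significant figures) alongside each step — exact precision is held end to end; a single rounding produces each reported value — derived quantities are computed from the weighed amounts per 69.04 lb of glass in full precision (glass mass, the yield, ignition loss, the three compositions, totals), as they appear in the question or the answer.
Oxide masses out of the charge:
  CaO: 3.988·0.4795 = 1.912 lb
  SiO2: 59.67·0.9950 + 3.988·0.5174 = 61.44 lb
  Al2O3: 8.458·0.6519 + 59.67·0.003000 = 5.693 lb
LOI: 8.458·0.3481 + 59.67·0.002000 + 3.988·0.003100 = 3.076 lb
Glass = total batch minus LOI = 72.12 − 3.076 = 69.04 lb (matching Σ of the oxides)
each wt % is 100 × oxide ÷ glass

Glass mass = 69.04 lb (batch 72.12 − LOI 3.076).
Composition: CaO 2.770%, SiO2 88.98%, Al2O3 8.246%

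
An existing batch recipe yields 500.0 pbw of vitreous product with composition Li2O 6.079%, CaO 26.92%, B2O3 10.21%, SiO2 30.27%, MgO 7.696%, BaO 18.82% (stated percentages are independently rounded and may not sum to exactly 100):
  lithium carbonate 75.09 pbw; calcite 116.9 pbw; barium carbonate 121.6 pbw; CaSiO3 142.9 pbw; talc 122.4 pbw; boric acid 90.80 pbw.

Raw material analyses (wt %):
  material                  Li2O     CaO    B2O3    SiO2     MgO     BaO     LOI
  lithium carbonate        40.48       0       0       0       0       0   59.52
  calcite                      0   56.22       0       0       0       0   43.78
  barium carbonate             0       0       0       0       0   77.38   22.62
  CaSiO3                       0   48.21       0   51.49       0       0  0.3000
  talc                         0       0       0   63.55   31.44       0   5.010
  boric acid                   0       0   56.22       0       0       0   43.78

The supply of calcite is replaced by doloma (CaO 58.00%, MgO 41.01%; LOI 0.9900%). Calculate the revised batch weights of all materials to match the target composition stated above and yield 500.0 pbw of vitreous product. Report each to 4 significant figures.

Revised batch per 500.0 pbw vitreous product:
  lithium carbonate: 75.09 pbw
  doloma: 48.46 pbw
  barium carbonate: 121.6 pbw
  CaSiO3: 220.9 pbw
  talc: 59.18 pbw
  boric acid: 90.80 pbw
Total batch = 616.0 pbw; LOI loss = 116.1 pbw

Every computation holds full precision end to end. Rounding to four significant digits applies to every mid-chain value as printed. A single rounding yields each reported result. All derived quantities (LOI, glass mass, the six compositions, the totals, yield) are computed from the batch weights for 500.0 pbw of glass in full precision as they appear in the problem or the answer.
The oxide mass targets at 500.0 pbw vitreous product:
  Li2O: 6.079% × 500.0 = 30.40 pbw
  CaO: 26.92% × 500.0 = 134.6 pbw
  B2O3: 10.21% × 500.0 = 51.05 pbw
  SiO2: 30.27% × 500.0 = 151.4 pbw
  MgO: 7.696% × 500.0 = 38.48 pbw
  BaO: 18.82% × 500.0 = 94.10 pbw
A balance pass over the oxides, applying the batch weights above, versus the basis set out (each sum matches its target mass inside rounding margins):
  Li2O: 75.09·0.4048 = 30.40 pbw (target 30.40 pbw)
  CaO: 48.46·0.5800 + 220.9·0.4821 = 134.6 pbw (target 134.6 pbw)
  B2O3: 90.80·0.5622 = 51.05 pbw (target 51.05 pbw)
  SiO2: 220.9·0.5149 + 59.18·0.6355 = 151.4 pbw (target 151.4 pbw)
  MgO: 48.46·0.4101 + 59.18·0.3144 = 38.48 pbw (target 38.48 pbw)
  BaO: 121.6·0.7738 = 94.09 pbw (target 94.10 pbw)
Consistency of the glass mass: Σ batch − LOI loss = 500.0 pbw (the Σ of target masses is 500.0 pbw; the stated basis being 500.0 pbw — rounding explains the deltas).
Summing the batch: Σ batch = 616.0 pbw; Σ batch·LOI gives LOI loss = 116.1 pbw; glass ÷ batch gives a yield of 81.16%.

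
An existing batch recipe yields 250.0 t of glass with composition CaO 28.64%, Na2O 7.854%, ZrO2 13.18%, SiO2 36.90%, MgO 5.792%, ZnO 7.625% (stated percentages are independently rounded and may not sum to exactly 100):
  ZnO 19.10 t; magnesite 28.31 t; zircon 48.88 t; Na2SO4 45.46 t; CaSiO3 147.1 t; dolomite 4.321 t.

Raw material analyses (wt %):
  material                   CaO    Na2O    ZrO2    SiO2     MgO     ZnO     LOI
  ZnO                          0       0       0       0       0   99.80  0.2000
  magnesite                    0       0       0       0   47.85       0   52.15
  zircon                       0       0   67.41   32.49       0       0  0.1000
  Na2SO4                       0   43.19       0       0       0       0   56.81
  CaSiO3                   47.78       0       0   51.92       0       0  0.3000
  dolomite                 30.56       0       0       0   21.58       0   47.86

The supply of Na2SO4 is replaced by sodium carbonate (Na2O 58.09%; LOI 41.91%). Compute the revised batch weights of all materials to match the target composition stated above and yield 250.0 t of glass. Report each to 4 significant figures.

Revised batch per 250.0 t glass:
  ZnO: 19.10 t
  magnesite: 28.31 t
  zircon: 48.88 t
  sodium carbonate: 33.80 t
  CaSiO3: 147.1 t
  dolomite: 4.321 t
Total batch = 281.5 t; LOI loss = 31.53 t

Every computation holds full precision at every stage; intermediates appear (rounded to 4 significant digits) on the page — exactly one rounding lands on each reported number. Derived quantities (totals, six oxide percentages, yield, LOI, glass mass) are carried from the batch weights per 250.0 t of glass at full float precision, as they appear in question or answer.
Target oxide masses per 250.0 t glass:
  CaO: 28.64% × 250.0 = 71.60 t
  Na2O: 7.854% × 250.0 = 19.64 t
  ZrO2: 13.18% × 250.0 = 32.95 t
  SiO2: 36.90% × 250.0 = 92.25 t
  MgO: 5.792% × 250.0 = 14.48 t
  ZnO: 7.625% × 250.0 = 19.06 t
Oxide-by-oxide audit with the batch weights as given, versus the basis set out (target by target, the sums agree inside rounding margins):
  CaO: 147.1·0.4778 + 4.321·0.3056 = 71.60 t (target 71.60 t)
  Na2O: 33.80·0.5809 = 19.63 t (target 19.64 t)
  ZrO2: 48.88·0.6741 = 32.95 t (target 32.95 t)
  SiO2: 48.88·0.3249 + 147.1·0.5192 = 92.26 t (target 92.25 t)
  MgO: 28.31·0.4785 + 4.321·0.2158 = 14.48 t (target 14.48 t)
  ZnO: 19.10·0.9980 = 19.06 t (target 19.06 t)
Consistency of the glass mass: total batch − LOI = 250.0 t (the targets, summed, come to 250.0 t; versus the stated basis of 250.0 t — rounding explains the deltas).
Whole-batch sum: Σ batch = 281.5 t; LOI removed, Σ of batch·LOI: 31.53 t; yield = glass ÷ total batch = 88.80%.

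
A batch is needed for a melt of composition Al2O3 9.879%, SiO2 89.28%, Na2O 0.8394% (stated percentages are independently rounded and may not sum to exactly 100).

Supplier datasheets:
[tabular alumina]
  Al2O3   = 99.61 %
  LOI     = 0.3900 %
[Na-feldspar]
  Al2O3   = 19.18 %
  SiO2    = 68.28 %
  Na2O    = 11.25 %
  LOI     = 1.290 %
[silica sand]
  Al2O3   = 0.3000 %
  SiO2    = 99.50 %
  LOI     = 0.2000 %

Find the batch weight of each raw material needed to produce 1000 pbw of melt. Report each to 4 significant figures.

Batch per 1000 pbw melt:
  tabular alumina: 82.26 pbw
  Na-feldspar: 74.61 pbw
  silica sand: 846.1 pbw
Total batch = 1003 pbw; LOI loss = 2.975 pbw; yield = 99.70%

Every computation maintains full precision end to end. In-progress results are displayed with 4-significant-digit rounding when written out — each reported number undergoes a single rounding. The derived quantities are re-derived in full precision (the yield, net glass mass, the totals, ignition loss, three oxide percentages) using the weight values for 1000 pbw of glass, as they appear in the question or the answer.
Oxide-by-oxide targets in 1000 pbw melt:
  Al2O3: 9.879% × 1000 = 98.79 pbw
  SiO2: 89.28% × 1000 = 892.8 pbw
  Na2O: 0.8394% × 1000 = 8.394 pbw
A balance pass over the oxides, given the weights on record, at the basis given (summed amounts equal target values inside rounding margins):
  Al2O3: 82.26·0.9961 + 74.61·0.1918 + 846.1·0.003000 = 98.79 pbw (target 98.79 pbw)
  SiO2: 74.61·0.6828 + 846.1·0.9950 = 892.8 pbw (target 892.8 pbw)
  Na2O: 74.61·0.1125 = 8.394 pbw (target 8.394 pbw)
Consistency of the glass mass: Σ batch − LOI loss = 1000 pbw (summing oxide targets gives 1000 pbw; basis as stated: 1000 pbw — a pure rounding effect).
Adding the batch up: Σ batch = 1003 pbw; the LOI term Σ batch·LOI equals 2.975 pbw; as yield: glass ÷ batch → 99.70%.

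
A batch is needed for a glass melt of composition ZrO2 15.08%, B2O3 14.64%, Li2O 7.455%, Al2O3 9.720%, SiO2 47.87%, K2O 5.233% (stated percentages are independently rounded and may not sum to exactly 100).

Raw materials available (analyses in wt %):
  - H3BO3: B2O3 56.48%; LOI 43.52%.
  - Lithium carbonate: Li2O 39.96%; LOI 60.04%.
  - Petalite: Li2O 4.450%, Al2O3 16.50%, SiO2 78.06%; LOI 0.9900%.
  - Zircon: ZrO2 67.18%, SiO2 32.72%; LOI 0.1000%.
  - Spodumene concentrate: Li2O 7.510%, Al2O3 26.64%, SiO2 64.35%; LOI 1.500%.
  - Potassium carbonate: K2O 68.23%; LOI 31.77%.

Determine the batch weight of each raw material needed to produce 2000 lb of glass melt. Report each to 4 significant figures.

Batch per 2000 lb glass melt:
  H3BO3: 518.4 lb
  Lithium carbonate: 240.5 lb
  Petalite: 892.4 lb
  Zircon: 448.9 lb
  Spodumene concentrate: 177.0 lb
  Potassium carbonate: 153.4 lb
Total batch = 2431 lb; LOI loss = 430.7 lb; yield = 82.28%

All arithmetic carries full float precision at each step — in-progress results are rounded to four significant digits when quoted; a single rounding finalizes each reported number. All derived quantities, including yield, glass mass, ignition loss, six oxide percentages, the totals, are recomputed using the weight values at 2000 lb of glass in full precision as they appear in the problem or the answer.
Per-oxide target masses for 2000 lb glass melt:
  ZrO2: 15.08% × 2000 = 301.6 lb
  B2O3: 14.64% × 2000 = 292.8 lb
  Li2O: 7.455% × 2000 = 149.1 lb
  Al2O3: 9.720% × 2000 = 194.4 lb
  SiO2: 47.87% × 2000 = 957.4 lb
  K2O: 5.233% × 2000 = 104.7 lb
Per-oxide balance check from the weights as reported, for the quoted basis mass (each sum matches its target mass net of answer rounding effects):
  ZrO2: 448.9·0.6718 = 301.6 lb (target 301.6 lb)
  B2O3: 518.4·0.5648 = 292.8 lb (target 292.8 lb)
  Li2O: 240.5·0.3996 + 892.4·0.04450 + 177.0·0.07510 = 149.1 lb (target 149.1 lb)
  Al2O3: 892.4·0.1650 + 177.0·0.2664 = 194.4 lb (target 194.4 lb)
  SiO2: 892.4·0.7806 + 448.9·0.3272 + 177.0·0.6435 = 957.4 lb (target 957.4 lb)
  K2O: 153.4·0.6823 = 104.7 lb (target 104.7 lb)
Glass-mass sanity pass: total batch − LOI = 2000 lb (targets for the oxides total 2000 lb; the stated basis being 2000 lb — deltas are rounding alone).
Adding the batch up: Σ batch = 2431 lb; loss to ignition Σ batch·LOI = 430.7 lb; as yield: glass ÷ batch → 82.28%.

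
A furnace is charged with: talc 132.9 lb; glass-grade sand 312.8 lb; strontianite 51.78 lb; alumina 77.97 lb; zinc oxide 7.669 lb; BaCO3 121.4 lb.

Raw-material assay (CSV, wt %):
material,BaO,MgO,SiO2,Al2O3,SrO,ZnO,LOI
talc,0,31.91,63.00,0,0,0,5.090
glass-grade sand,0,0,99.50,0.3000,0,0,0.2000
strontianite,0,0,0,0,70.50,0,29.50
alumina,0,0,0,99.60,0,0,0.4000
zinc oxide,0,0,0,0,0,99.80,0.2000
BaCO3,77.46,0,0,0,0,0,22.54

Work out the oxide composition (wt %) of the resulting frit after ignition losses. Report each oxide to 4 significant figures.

Intermediates are shown rounded to four significant digits between the steps — the whole derivation carries exact precision in all steps — every reported figure carries a single rounding. All derived quantities are rebuilt from the weighed amounts at 654.2 lb of glass in exact precision (the totals, the yield, LOI, glass mass, the six compositions), precisely as stated by the problem or the answer.
Mass of each oxide from the mix:
  BaO: 121.4·0.7746 = 94.04 lb
  MgO: 132.9·0.3191 = 42.41 lb
  SiO2: 132.9·0.6300 + 312.8·0.9950 = 395.0 lb
  Al2O3: 312.8·0.003000 + 77.97·0.9960 = 78.60 lb
  SrO: 51.78·0.7050 = 36.50 lb
  ZnO: 7.669·0.9980 = 7.654 lb
LOI: 132.9·0.05090 + 312.8·0.002000 + 51.78·0.2950 + 77.97·0.004000 + 7.669·0.002000 + 121.4·0.2254 = 50.36 lb
Resulting glass, batch − LOI: 704.5 − 50.36 = 654.2 lb (matching Σ of the oxides)
each oxide over glass, ×100, is wt %

Glass mass = 654.2 lb (batch 704.5 − LOI 50.36).
Composition: BaO 14.38%, MgO 6.483%, SiO2 60.38%, Al2O3 12.01%, SrO 5.580%, ZnO 1.170%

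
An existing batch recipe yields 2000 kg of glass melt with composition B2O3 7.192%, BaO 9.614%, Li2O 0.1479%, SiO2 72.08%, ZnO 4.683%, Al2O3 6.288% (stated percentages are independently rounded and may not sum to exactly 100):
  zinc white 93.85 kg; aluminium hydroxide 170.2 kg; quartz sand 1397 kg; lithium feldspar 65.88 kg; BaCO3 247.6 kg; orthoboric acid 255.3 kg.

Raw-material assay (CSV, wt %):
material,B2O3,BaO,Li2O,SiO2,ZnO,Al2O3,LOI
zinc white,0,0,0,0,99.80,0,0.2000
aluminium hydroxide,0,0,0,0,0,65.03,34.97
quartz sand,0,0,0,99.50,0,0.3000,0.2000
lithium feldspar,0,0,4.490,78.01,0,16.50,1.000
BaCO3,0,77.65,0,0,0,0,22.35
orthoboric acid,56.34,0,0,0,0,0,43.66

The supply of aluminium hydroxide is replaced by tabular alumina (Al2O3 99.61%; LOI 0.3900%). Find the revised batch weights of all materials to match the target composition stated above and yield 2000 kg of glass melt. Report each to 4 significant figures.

Revised batch per 2000 kg glass melt:
  zinc white: 93.85 kg
  tabular alumina: 111.1 kg
  quartz sand: 1397 kg
  lithium feldspar: 65.88 kg
  BaCO3: 247.6 kg
  orthoboric acid: 255.3 kg
Total batch = 2171 kg; LOI loss = 170.9 kg

Values along the way are displayed, rounded to four significant digits, within the worked lines. Every computation carries exact precision at all times — each reported value is rounded exactly once; the derived quantities, which include the yield, ignition loss, net glass mass, totals, six oxide percentages, are carried in full precision, as written in problem or answer, starting from the weights at 2000 kg of glass.
Oxide mass targets, per 2000 kg glass melt:
  B2O3: 7.192% × 2000 = 143.8 kg
  BaO: 9.614% × 2000 = 192.3 kg
  Li2O: 0.1479% × 2000 = 2.958 kg
  SiO2: 72.08% × 2000 = 1442 kg
  ZnO: 4.683% × 2000 = 93.66 kg
  Al2O3: 6.288% × 2000 = 125.8 kg
Verifying the oxide balance from the weights as reported, relative to the basis at hand (delivered sums recover each target exact up to rounding of places):
  B2O3: 255.3·0.5634 = 143.8 kg (target 143.8 kg)
  BaO: 247.6·0.7765 = 192.3 kg (target 192.3 kg)
  Li2O: 65.88·0.04490 = 2.958 kg (target 2.958 kg)
  SiO2: 1397·0.9950 + 65.88·0.7801 = 1441 kg (target 1442 kg)
  ZnO: 93.85·0.9980 = 93.66 kg (target 93.66 kg)
  Al2O3: 111.1·0.9961 + 1397·0.003000 + 65.88·0.1650 = 125.7 kg (target 125.8 kg)
Auditing the glass mass value: whole batch net of LOI = 2000 kg (the Σ of target masses is 2000 kg; against the stated basis, 2000 kg — any gap is answer rounding).
Adding the batch up: Σ batch = 2171 kg; LOI loss = Σ batch·LOI = 170.9 kg; as yield: glass ÷ batch → 92.13%.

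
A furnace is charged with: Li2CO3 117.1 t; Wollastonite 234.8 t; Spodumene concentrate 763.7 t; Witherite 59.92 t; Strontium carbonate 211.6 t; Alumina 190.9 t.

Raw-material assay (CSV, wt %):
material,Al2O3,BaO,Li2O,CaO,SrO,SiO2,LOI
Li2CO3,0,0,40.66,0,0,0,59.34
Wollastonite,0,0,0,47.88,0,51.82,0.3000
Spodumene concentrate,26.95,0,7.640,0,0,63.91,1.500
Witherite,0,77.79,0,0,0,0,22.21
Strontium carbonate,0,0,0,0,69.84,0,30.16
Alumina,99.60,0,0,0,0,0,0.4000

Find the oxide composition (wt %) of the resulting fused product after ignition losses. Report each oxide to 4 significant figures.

All internal work maintains full float precision end to end. The intermediate values are printed, with 4-significant-digit rounding, between the steps. Each reported result is rounded exactly once. All derived quantities (LOI, the totals, the six compositions, yield, glass mass) are re-derived at full precision from the batch weights for 1418 t of glass, precisely as stated by problem or answer.
Per-oxide mass from batch:
  Al2O3: 763.7·0.2695 + 190.9·0.9960 = 396.0 t
  BaO: 59.92·0.7779 = 46.61 t
  Li2O: 117.1·0.4066 + 763.7·0.07640 = 106.0 t
  CaO: 234.8·0.4788 = 112.4 t
  SrO: 211.6·0.6984 = 147.8 t
  SiO2: 234.8·0.5182 + 763.7·0.6391 = 609.8 t
LOI: 117.1·0.5934 + 234.8·0.003000 + 763.7·0.01500 + 59.92·0.2221 + 211.6·0.3016 + 190.9·0.004000 = 159.5 t
Glass = total batch minus LOI = 1578 − 159.5 = 1418 t (the oxide masses sum to this)
wt %: oxide over glass, times 100

Glass mass = 1418 t (batch 1578 − LOI 159.5).
Composition: Al2O3 27.91%, BaO 3.286%, Li2O 7.470%, CaO 7.926%, SrO 10.42%, SiO2 42.99%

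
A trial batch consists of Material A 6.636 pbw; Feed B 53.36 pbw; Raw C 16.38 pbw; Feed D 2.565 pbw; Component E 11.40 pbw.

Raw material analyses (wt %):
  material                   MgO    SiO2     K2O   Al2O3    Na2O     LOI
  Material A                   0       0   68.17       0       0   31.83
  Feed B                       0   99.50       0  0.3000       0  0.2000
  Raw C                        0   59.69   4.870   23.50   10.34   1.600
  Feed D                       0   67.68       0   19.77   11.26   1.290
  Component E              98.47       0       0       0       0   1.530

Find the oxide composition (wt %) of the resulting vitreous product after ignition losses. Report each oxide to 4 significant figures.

Glass mass = 87.65 pbw (batch 90.34 − LOI 2.689).
Composition: MgO 12.81%, SiO2 73.71%, K2O 6.071%, Al2O3 5.153%, Na2O 2.262%

The intermediate values are rounded off to 4 significant figures as shown. The whole derivation keeps exact precision from start to finish. Every reported result undergoes a single rounding — derived quantities (glass mass, five oxide percentages, the yield, the totals, ignition loss) are recomputed starting from the weights per 87.65 pbw of glass in full float precision, as written in the question or the answer.
What the batch supplies per oxide:
  MgO: 11.40·0.9847 = 11.23 pbw
  SiO2: 53.36·0.9950 + 16.38·0.5969 + 2.565·0.6768 = 64.61 pbw
  K2O: 6.636·0.6817 + 16.38·0.04870 = 5.321 pbw
  Al2O3: 53.36·0.003000 + 16.38·0.2350 + 2.565·0.1977 = 4.516 pbw
  Na2O: 16.38·0.1034 + 2.565·0.1126 = 1.983 pbw
LOI: 6.636·0.3183 + 53.36·0.002000 + 16.38·0.01600 + 2.565·0.01290 + 11.40·0.01530 = 2.689 pbw
Resulting glass, batch − LOI: 90.34 − 2.689 = 87.65 pbw (matching Σ of the oxides)
percent by weight: oxide/glass ×100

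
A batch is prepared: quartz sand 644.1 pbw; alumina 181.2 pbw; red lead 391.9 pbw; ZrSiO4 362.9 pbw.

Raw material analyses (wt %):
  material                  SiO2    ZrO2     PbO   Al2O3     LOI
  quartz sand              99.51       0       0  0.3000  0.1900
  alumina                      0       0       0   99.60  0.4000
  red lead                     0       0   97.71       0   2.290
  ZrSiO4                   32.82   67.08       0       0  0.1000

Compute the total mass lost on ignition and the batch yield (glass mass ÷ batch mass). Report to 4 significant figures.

Values along the way are rounded to four significant figures as shown; the whole derivation maintains exact precision end to end; a single rounding yields every reported number. The derived quantities (glass mass, ignition loss, four oxide percentages, the yield, the totals) are re-derived at exact precision from the batch weights at 1569 pbw of glass, as written in problem or answer.
Ignition loss by material:
  quartz sand: 644.1 × 0.001900 = 1.224 pbw
  alumina: 181.2 × 0.004000 = 0.7248 pbw
  red lead: 391.9 × 0.02290 = 8.975 pbw
  ZrSiO4: 362.9 × 0.001000 = 0.3629 pbw
Total LOI = 11.29 pbw
Glass = batch − LOI = 1580 − 11.29 = 1569 pbw

LOI loss = 11.29 pbw; glass = 1569 pbw; yield = 99.29%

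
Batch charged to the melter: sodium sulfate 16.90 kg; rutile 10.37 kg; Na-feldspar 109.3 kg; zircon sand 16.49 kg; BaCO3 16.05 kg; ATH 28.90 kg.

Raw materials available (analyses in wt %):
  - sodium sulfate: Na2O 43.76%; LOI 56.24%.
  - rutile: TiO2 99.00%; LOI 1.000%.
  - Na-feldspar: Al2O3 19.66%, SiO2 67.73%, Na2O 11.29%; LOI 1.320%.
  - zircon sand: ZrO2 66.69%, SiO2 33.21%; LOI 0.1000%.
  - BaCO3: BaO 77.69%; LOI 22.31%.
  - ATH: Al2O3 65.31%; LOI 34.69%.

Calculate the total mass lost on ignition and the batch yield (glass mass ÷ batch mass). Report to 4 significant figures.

LOI loss = 24.67 kg; glass = 173.3 kg; yield = 87.54%

The intermediate values appear, rounded to 4 significant digits, across the worked steps. Every computation runs at full precision at every stage. Each reported number is rounded once only — the derived quantities are rebuilt at exact precision (the yield, six oxide percentages, glass mass, totals, ignition loss) from the weighed amounts on 173.3 kg of glass exactly as shown in problem or answer.
Per-material ignition loss:
  sodium sulfate: 16.90 × 0.5624 = 9.505 kg
  rutile: 10.37 × 0.01000 = 0.1037 kg
  Na-feldspar: 109.3 × 0.01320 = 1.443 kg
  zircon sand: 16.49 × 0.001000 = 0.01649 kg
  BaCO3: 16.05 × 0.2231 = 3.581 kg
  ATH: 28.90 × 0.3469 = 10.03 kg
Total LOI = 24.67 kg
Glass = batch − LOI = 198.0 − 24.67 = 173.3 kg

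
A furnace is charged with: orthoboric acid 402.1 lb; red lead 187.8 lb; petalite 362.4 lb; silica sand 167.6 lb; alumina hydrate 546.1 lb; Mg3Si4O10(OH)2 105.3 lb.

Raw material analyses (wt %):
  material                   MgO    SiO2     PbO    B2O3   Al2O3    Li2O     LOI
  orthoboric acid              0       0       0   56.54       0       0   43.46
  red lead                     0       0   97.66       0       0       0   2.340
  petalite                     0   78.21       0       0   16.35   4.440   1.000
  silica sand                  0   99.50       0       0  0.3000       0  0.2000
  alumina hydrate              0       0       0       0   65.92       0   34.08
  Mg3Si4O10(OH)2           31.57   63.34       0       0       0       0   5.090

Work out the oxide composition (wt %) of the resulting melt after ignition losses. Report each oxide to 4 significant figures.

All arithmetic keeps full float precision in every operation. Intermediates are displayed, rounded to four significant figures, on the page — every reported value undergoes a single rounding. All derived quantities, which include the totals, ignition loss, the six compositions, net glass mass, the yield, are computed at full precision, as set out in question or answer, from the weighed amounts per 1397 lb of glass.
Oxide masses out of the charge:
  MgO: 105.3·0.3157 = 33.24 lb
  SiO2: 362.4·0.7821 + 167.6·0.9950 + 105.3·0.6334 = 516.9 lb
  PbO: 187.8·0.9766 = 183.4 lb
  B2O3: 402.1·0.5654 = 227.3 lb
  Al2O3: 362.4·0.1635 + 167.6·0.003000 + 546.1·0.6592 = 419.7 lb
  Li2O: 362.4·0.04440 = 16.09 lb
LOI: 402.1·0.4346 + 187.8·0.02340 + 362.4·0.01000 + 167.6·0.002000 + 546.1·0.3408 + 105.3·0.05090 = 374.6 lb
batch − LOI leaves glass = 1771 − 374.6 = 1397 lb (equal to the oxide-mass sum)
wt % = oxide mass / glass mass × 100

Glass mass = 1397 lb (batch 1771 − LOI 374.6).
Composition: MgO 2.380%, SiO2 37.01%, PbO 13.13%, B2O3 16.28%, Al2O3 30.05%, Li2O 1.152%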